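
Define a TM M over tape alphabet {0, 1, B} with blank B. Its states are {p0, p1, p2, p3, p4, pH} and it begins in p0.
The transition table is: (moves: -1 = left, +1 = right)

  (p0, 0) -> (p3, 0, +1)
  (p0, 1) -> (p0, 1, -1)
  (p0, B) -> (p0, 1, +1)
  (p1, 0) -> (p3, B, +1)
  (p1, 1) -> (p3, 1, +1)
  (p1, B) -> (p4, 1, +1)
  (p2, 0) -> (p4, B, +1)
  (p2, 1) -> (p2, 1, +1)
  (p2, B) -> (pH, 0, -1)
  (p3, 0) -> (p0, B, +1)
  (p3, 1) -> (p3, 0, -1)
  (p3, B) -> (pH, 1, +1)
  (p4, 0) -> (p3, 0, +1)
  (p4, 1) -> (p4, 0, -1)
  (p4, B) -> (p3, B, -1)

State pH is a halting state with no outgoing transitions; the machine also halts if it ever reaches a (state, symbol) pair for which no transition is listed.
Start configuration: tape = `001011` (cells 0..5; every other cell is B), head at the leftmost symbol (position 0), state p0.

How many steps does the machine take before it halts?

29

p0 | [0]01011BB   read 0 → write 0, move +1, go to p3
p3 | 0[0]1011BB   read 0 → write B, move +1, go to p0
p0 | 0B[1]011BB   read 1 → write 1, move -1, go to p0
p0 | 0[B]1011BB   read B → write 1, move +1, go to p0
p0 | 01[1]011BB   read 1 → write 1, move -1, go to p0
p0 | 0[1]1011BB   read 1 → write 1, move -1, go to p0
p0 | [0]11011BB   read 0 → write 0, move +1, go to p3
p3 | 0[1]1011BB   read 1 → write 0, move -1, go to p3
p3 | [0]01011BB   read 0 → write B, move +1, go to p0
p0 | B[0]1011BB   read 0 → write 0, move +1, go to p3
p3 | B0[1]011BB   read 1 → write 0, move -1, go to p3
p3 | B[0]0011BB   read 0 → write B, move +1, go to p0
p0 | BB[0]011BB   read 0 → write 0, move +1, go to p3
p3 | BB0[0]11BB   read 0 → write B, move +1, go to p0
p0 | BB0B[1]1BB   read 1 → write 1, move -1, go to p0
p0 | BB0[B]11BB   read B → write 1, move +1, go to p0
p0 | BB01[1]1BB   read 1 → write 1, move -1, go to p0
p0 | BB0[1]11BB   read 1 → write 1, move -1, go to p0
p0 | BB[0]111BB   read 0 → write 0, move +1, go to p3
p3 | BB0[1]11BB   read 1 → write 0, move -1, go to p3
p3 | BB[0]011BB   read 0 → write B, move +1, go to p0
p0 | BBB[0]11BB   read 0 → write 0, move +1, go to p3
p3 | BBB0[1]1BB   read 1 → write 0, move -1, go to p3
p3 | BBB[0]01BB   read 0 → write B, move +1, go to p0
p0 | BBBB[0]1BB   read 0 → write 0, move +1, go to p3
p3 | BBBB0[1]BB   read 1 → write 0, move -1, go to p3
p3 | BBBB[0]0BB   read 0 → write B, move +1, go to p0
p0 | BBBBB[0]BB   read 0 → write 0, move +1, go to p3
p3 | BBBBB0[B]B   read B → write 1, move +1, go to pH
pH | BBBBB01[B]
M halts after 29 transitions.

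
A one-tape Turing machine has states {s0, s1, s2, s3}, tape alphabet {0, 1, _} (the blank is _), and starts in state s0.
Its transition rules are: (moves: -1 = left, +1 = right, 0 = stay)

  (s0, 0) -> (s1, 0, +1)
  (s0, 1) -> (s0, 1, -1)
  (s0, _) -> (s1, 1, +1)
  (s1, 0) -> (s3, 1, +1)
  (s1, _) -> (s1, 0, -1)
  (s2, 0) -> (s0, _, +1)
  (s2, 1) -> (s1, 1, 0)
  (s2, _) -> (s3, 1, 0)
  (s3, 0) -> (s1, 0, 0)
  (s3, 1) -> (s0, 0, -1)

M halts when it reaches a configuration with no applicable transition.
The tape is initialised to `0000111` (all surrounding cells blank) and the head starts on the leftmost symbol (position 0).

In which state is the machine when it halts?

s0 | [0]000111   read 0 → write 0, move +1, go to s1
s1 | 0[0]00111   read 0 → write 1, move +1, go to s3
s3 | 01[0]0111   read 0 → write 0, move 0, go to s1
s1 | 01[0]0111   read 0 → write 1, move +1, go to s3
s3 | 011[0]111   read 0 → write 0, move 0, go to s1
s1 | 011[0]111   read 0 → write 1, move +1, go to s3
s3 | 0111[1]11   read 1 → write 0, move -1, go to s0
s0 | 011[1]011   read 1 → write 1, move -1, go to s0
s0 | 01[1]1011   read 1 → write 1, move -1, go to s0
s0 | 0[1]11011   read 1 → write 1, move -1, go to s0
s0 | [0]111011   read 0 → write 0, move +1, go to s1
s1 | 0[1]11011
No transition is defined for (s1, 1); M halts in state s1.

s1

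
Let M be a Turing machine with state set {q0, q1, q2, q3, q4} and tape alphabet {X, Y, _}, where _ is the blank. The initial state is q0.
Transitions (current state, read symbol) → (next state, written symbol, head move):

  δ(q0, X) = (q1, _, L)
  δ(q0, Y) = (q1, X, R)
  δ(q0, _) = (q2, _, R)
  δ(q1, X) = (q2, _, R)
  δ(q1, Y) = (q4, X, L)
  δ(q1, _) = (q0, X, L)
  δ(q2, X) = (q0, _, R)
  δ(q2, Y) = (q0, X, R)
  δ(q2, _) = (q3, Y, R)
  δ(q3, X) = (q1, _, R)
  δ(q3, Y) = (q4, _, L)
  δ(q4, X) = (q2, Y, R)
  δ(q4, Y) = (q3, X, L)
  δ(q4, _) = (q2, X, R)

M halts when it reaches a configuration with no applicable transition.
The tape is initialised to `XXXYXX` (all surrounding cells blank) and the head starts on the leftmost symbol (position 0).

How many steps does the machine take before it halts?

q0 | __[X]XXYXX____   read X → write _, move L, go to q1
q1 | _[_]_XXYXX____   read _ → write X, move L, go to q0
q0 | [_]X_XXYXX____   read _ → write _, move R, go to q2
q2 | _[X]_XXYXX____   read X → write _, move R, go to q0
q0 | __[_]XXYXX____   read _ → write _, move R, go to q2
q2 | ___[X]XYXX____   read X → write _, move R, go to q0
q0 | ____[X]YXX____   read X → write _, move L, go to q1
q1 | ___[_]_YXX____   read _ → write X, move L, go to q0
q0 | __[_]X_YXX____   read _ → write _, move R, go to q2
q2 | ___[X]_YXX____   read X → write _, move R, go to q0
q0 | ____[_]YXX____   read _ → write _, move R, go to q2
q2 | _____[Y]XX____   read Y → write X, move R, go to q0
q0 | _____X[X]X____   read X → write _, move L, go to q1
q1 | _____[X]_X____   read X → write _, move R, go to q2
q2 | ______[_]X____   read _ → write Y, move R, go to q3
q3 | ______Y[X]____   read X → write _, move R, go to q1
q1 | ______Y_[_]___   read _ → write X, move L, go to q0
q0 | ______Y[_]X___   read _ → write _, move R, go to q2
q2 | ______Y_[X]___   read X → write _, move R, go to q0
q0 | ______Y__[_]__   read _ → write _, move R, go to q2
q2 | ______Y___[_]_   read _ → write Y, move R, go to q3
q3 | ______Y___Y[_]
M halts after 21 transitions.

21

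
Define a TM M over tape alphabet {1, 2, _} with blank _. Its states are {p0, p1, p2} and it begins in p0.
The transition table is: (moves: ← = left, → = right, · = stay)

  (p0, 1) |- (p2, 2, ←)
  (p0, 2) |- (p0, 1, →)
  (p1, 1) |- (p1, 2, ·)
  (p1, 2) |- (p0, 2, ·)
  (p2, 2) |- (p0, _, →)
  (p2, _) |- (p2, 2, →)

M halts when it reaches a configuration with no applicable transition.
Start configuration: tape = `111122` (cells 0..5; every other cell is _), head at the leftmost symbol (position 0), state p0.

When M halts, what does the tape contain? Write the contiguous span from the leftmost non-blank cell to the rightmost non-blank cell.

p0 | _[1]11122_   read 1 → write 2, move ←, go to p2
p2 | [_]211122_   read _ → write 2, move →, go to p2
p2 | 2[2]11122_   read 2 → write _, move →, go to p0
p0 | 2_[1]1122_   read 1 → write 2, move ←, go to p2
p2 | 2[_]21122_   read _ → write 2, move →, go to p2
p2 | 22[2]1122_   read 2 → write _, move →, go to p0
p0 | 22_[1]122_   read 1 → write 2, move ←, go to p2
p2 | 22[_]2122_   read _ → write 2, move →, go to p2
p2 | 222[2]122_   read 2 → write _, move →, go to p0
p0 | 222_[1]22_   read 1 → write 2, move ←, go to p2
p2 | 222[_]222_   read _ → write 2, move →, go to p2
p2 | 2222[2]22_   read 2 → write _, move →, go to p0
p0 | 2222_[2]2_   read 2 → write 1, move →, go to p0
p0 | 2222_1[2]_   read 2 → write 1, move →, go to p0
p0 | 2222_11[_]
The non-blank tape span at halt is 2222_11.

2222_11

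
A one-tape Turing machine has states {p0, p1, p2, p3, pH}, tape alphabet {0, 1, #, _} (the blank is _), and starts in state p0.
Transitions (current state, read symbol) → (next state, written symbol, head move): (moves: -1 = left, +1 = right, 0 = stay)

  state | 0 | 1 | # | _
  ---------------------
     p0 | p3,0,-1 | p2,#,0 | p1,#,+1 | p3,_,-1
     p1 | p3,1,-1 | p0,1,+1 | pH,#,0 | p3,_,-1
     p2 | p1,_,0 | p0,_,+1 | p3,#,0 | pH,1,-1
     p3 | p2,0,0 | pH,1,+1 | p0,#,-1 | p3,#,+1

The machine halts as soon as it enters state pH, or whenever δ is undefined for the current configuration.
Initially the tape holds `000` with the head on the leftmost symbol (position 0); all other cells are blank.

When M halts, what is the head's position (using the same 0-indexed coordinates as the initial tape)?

-1

state=p0 head=0 tape=___[0]00   (p0,0)→(p3,0,-1)
state=p3 head=-1 tape=__[_]000   (p3,_)→(p3,#,+1)
state=p3 head=0 tape=__#[0]00   (p3,0)→(p2,0,0)
state=p2 head=0 tape=__#[0]00   (p2,0)→(p1,_,0)
state=p1 head=0 tape=__#[_]00   (p1,_)→(p3,_,-1)
state=p3 head=-1 tape=__[#]_00   (p3,#)→(p0,#,-1)
state=p0 head=-2 tape=_[_]#_00   (p0,_)→(p3,_,-1)
state=p3 head=-3 tape=[_]_#_00   (p3,_)→(p3,#,+1)
state=p3 head=-2 tape=#[_]#_00   (p3,_)→(p3,#,+1)
state=p3 head=-1 tape=##[#]_00   (p3,#)→(p0,#,-1)
state=p0 head=-2 tape=#[#]#_00   (p0,#)→(p1,#,+1)
state=p1 head=-1 tape=##[#]_00   (p1,#)→(pH,#,0)
state=pH head=-1 tape=##[#]_00
At halt the head is at cell -1.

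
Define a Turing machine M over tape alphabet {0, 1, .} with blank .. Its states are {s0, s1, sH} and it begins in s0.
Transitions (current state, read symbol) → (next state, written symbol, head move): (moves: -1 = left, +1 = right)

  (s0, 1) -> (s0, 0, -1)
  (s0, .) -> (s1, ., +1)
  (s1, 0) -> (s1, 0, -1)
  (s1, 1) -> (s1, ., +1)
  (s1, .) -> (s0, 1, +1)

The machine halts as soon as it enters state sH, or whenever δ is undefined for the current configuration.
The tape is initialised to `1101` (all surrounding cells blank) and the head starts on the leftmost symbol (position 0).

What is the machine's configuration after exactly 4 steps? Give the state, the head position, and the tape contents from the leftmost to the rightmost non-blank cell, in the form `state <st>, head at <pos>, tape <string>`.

state s0, head at 0, tape 10101

s0 | .[1]101   read 1 → write 0, move -1, go to s0
s0 | [.]0101   read . → write ., move +1, go to s1
s1 | .[0]101   read 0 → write 0, move -1, go to s1
s1 | [.]0101   read . → write 1, move +1, go to s0
s0 | 1[0]101
After 4 steps: state s0, head at 0, tape 10101.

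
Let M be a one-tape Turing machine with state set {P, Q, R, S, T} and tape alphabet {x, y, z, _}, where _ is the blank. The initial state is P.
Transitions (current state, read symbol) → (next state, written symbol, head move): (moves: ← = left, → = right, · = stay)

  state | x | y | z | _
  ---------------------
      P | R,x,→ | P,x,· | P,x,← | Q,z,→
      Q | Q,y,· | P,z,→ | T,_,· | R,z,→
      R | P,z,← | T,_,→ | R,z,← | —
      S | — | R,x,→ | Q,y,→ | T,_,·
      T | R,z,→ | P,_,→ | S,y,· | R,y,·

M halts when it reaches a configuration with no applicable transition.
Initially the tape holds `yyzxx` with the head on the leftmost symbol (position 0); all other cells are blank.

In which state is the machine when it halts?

P | [y]yzxx_   read y → write x, move ·, go to P
P | [x]yzxx_   read x → write x, move →, go to R
R | x[y]zxx_   read y → write _, move →, go to T
T | x_[z]xx_   read z → write y, move ·, go to S
S | x_[y]xx_   read y → write x, move →, go to R
R | x_x[x]x_   read x → write z, move ←, go to P
P | x_[x]zx_   read x → write x, move →, go to R
R | x_x[z]x_   read z → write z, move ←, go to R
R | x_[x]zx_   read x → write z, move ←, go to P
P | x[_]zzx_   read _ → write z, move →, go to Q
Q | xz[z]zx_   read z → write _, move ·, go to T
T | xz[_]zx_   read _ → write y, move ·, go to R
R | xz[y]zx_   read y → write _, move →, go to T
T | xz_[z]x_   read z → write y, move ·, go to S
S | xz_[y]x_   read y → write x, move →, go to R
R | xz_x[x]_   read x → write z, move ←, go to P
P | xz_[x]z_   read x → write x, move →, go to R
R | xz_x[z]_   read z → write z, move ←, go to R
R | xz_[x]z_   read x → write z, move ←, go to P
P | xz[_]zz_   read _ → write z, move →, go to Q
Q | xzz[z]z_   read z → write _, move ·, go to T
T | xzz[_]z_   read _ → write y, move ·, go to R
R | xzz[y]z_   read y → write _, move →, go to T
T | xzz_[z]_   read z → write y, move ·, go to S
S | xzz_[y]_   read y → write x, move →, go to R
R | xzz_x[_]
No transition is defined for (R, _); M halts in state R.

R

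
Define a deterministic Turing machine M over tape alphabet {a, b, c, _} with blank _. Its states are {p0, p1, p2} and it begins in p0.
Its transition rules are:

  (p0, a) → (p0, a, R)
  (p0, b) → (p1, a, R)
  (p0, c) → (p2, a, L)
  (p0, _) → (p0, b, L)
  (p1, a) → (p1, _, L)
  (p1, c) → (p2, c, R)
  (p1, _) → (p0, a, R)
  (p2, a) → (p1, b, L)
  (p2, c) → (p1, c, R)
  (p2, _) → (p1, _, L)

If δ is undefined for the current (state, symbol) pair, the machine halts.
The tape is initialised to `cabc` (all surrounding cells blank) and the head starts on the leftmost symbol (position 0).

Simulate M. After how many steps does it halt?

34

state=p0 head=0 tape=____[c]abc   (p0,c)→(p2,a,L)
state=p2 head=-1 tape=___[_]aabc   (p2,_)→(p1,_,L)
state=p1 head=-2 tape=__[_]_aabc   (p1,_)→(p0,a,R)
state=p0 head=-1 tape=__a[_]aabc   (p0,_)→(p0,b,L)
state=p0 head=-2 tape=__[a]baabc   (p0,a)→(p0,a,R)
state=p0 head=-1 tape=__a[b]aabc   (p0,b)→(p1,a,R)
state=p1 head=0 tape=__aa[a]abc   (p1,a)→(p1,_,L)
state=p1 head=-1 tape=__a[a]_abc   (p1,a)→(p1,_,L)
state=p1 head=-2 tape=__[a]__abc   (p1,a)→(p1,_,L)
state=p1 head=-3 tape=_[_]___abc   (p1,_)→(p0,a,R)
state=p0 head=-2 tape=_a[_]__abc   (p0,_)→(p0,b,L)
state=p0 head=-3 tape=_[a]b__abc   (p0,a)→(p0,a,R)
state=p0 head=-2 tape=_a[b]__abc   (p0,b)→(p1,a,R)
state=p1 head=-1 tape=_aa[_]_abc   (p1,_)→(p0,a,R)
state=p0 head=0 tape=_aaa[_]abc   (p0,_)→(p0,b,L)
state=p0 head=-1 tape=_aa[a]babc   (p0,a)→(p0,a,R)
state=p0 head=0 tape=_aaa[b]abc   (p0,b)→(p1,a,R)
state=p1 head=1 tape=_aaaa[a]bc   (p1,a)→(p1,_,L)
state=p1 head=0 tape=_aaa[a]_bc   (p1,a)→(p1,_,L)
state=p1 head=-1 tape=_aa[a]__bc   (p1,a)→(p1,_,L)
state=p1 head=-2 tape=_a[a]___bc   (p1,a)→(p1,_,L)
state=p1 head=-3 tape=_[a]____bc   (p1,a)→(p1,_,L)
state=p1 head=-4 tape=[_]_____bc   (p1,_)→(p0,a,R)
state=p0 head=-3 tape=a[_]____bc   (p0,_)→(p0,b,L)
state=p0 head=-4 tape=[a]b____bc   (p0,a)→(p0,a,R)
state=p0 head=-3 tape=a[b]____bc   (p0,b)→(p1,a,R)
state=p1 head=-2 tape=aa[_]___bc   (p1,_)→(p0,a,R)
state=p0 head=-1 tape=aaa[_]__bc   (p0,_)→(p0,b,L)
state=p0 head=-2 tape=aa[a]b__bc   (p0,a)→(p0,a,R)
state=p0 head=-1 tape=aaa[b]__bc   (p0,b)→(p1,a,R)
state=p1 head=0 tape=aaaa[_]_bc   (p1,_)→(p0,a,R)
state=p0 head=1 tape=aaaaa[_]bc   (p0,_)→(p0,b,L)
state=p0 head=0 tape=aaaa[a]bbc   (p0,a)→(p0,a,R)
state=p0 head=1 tape=aaaaa[b]bc   (p0,b)→(p1,a,R)
state=p1 head=2 tape=aaaaaa[b]c
M halts after 34 transitions.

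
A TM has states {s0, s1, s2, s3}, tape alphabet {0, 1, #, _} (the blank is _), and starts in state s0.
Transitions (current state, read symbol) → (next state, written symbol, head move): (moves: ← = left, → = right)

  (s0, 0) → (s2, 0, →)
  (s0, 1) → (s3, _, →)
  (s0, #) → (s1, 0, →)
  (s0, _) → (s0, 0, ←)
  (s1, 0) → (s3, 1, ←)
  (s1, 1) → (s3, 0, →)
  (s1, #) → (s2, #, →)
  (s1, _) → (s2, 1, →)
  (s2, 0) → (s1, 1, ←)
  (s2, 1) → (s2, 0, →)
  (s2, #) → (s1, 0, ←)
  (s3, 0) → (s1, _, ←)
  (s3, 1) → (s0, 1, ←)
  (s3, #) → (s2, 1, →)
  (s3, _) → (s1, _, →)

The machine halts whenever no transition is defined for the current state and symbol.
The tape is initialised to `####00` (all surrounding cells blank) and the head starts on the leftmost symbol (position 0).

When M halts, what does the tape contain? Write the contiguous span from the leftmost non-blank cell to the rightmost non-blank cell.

s0 | _[#]###00   read # → write 0, move →, go to s1
s1 | _0[#]##00   read # → write #, move →, go to s2
s2 | _0#[#]#00   read # → write 0, move ←, go to s1
s1 | _0[#]0#00   read # → write #, move →, go to s2
s2 | _0#[0]#00   read 0 → write 1, move ←, go to s1
s1 | _0[#]1#00   read # → write #, move →, go to s2
s2 | _0#[1]#00   read 1 → write 0, move →, go to s2
s2 | _0#0[#]00   read # → write 0, move ←, go to s1
s1 | _0#[0]000   read 0 → write 1, move ←, go to s3
s3 | _0[#]1000   read # → write 1, move →, go to s2
s2 | _01[1]000   read 1 → write 0, move →, go to s2
s2 | _010[0]00   read 0 → write 1, move ←, go to s1
s1 | _01[0]100   read 0 → write 1, move ←, go to s3
s3 | _0[1]1100   read 1 → write 1, move ←, go to s0
s0 | _[0]11100   read 0 → write 0, move →, go to s2
s2 | _0[1]1100   read 1 → write 0, move →, go to s2
s2 | _00[1]100   read 1 → write 0, move →, go to s2
s2 | _000[1]00   read 1 → write 0, move →, go to s2
s2 | _0000[0]0   read 0 → write 1, move ←, go to s1
s1 | _000[0]10   read 0 → write 1, move ←, go to s3
s3 | _00[0]110   read 0 → write _, move ←, go to s1
s1 | _0[0]_110   read 0 → write 1, move ←, go to s3
s3 | _[0]1_110   read 0 → write _, move ←, go to s1
s1 | [_]_1_110   read _ → write 1, move →, go to s2
s2 | 1[_]1_110
The non-blank tape span at halt is 1_1_110.

1_1_110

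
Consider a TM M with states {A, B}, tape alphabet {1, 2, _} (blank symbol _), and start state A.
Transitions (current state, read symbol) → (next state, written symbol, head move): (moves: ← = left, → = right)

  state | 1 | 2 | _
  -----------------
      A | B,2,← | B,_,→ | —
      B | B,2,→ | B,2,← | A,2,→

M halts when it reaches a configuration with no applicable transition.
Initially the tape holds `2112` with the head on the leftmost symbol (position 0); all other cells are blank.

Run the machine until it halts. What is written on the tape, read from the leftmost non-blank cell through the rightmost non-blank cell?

A | [2]112__   read 2 → write _, move →, go to B
B | _[1]12__   read 1 → write 2, move →, go to B
B | _2[1]2__   read 1 → write 2, move →, go to B
B | _22[2]__   read 2 → write 2, move ←, go to B
B | _2[2]2__   read 2 → write 2, move ←, go to B
B | _[2]22__   read 2 → write 2, move ←, go to B
B | [_]222__   read _ → write 2, move →, go to A
A | 2[2]22__   read 2 → write _, move →, go to B
B | 2_[2]2__   read 2 → write 2, move ←, go to B
B | 2[_]22__   read _ → write 2, move →, go to A
A | 22[2]2__   read 2 → write _, move →, go to B
B | 22_[2]__   read 2 → write 2, move ←, go to B
B | 22[_]2__   read _ → write 2, move →, go to A
A | 222[2]__   read 2 → write _, move →, go to B
B | 222_[_]_   read _ → write 2, move →, go to A
A | 222_2[_]
The non-blank tape span at halt is 222_2.

222_2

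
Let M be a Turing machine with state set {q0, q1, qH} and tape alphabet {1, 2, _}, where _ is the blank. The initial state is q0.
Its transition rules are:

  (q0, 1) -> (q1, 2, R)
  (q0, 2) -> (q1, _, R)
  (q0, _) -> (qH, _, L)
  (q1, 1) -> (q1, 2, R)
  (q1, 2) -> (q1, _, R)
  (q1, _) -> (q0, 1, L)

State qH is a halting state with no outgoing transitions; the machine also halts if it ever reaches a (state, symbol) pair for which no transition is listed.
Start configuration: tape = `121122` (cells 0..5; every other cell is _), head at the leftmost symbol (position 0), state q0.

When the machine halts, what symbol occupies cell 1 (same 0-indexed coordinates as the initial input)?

q0 | [1]21122_   read 1 → write 2, move R, go to q1
q1 | 2[2]1122_   read 2 → write _, move R, go to q1
q1 | 2_[1]122_   read 1 → write 2, move R, go to q1
q1 | 2_2[1]22_   read 1 → write 2, move R, go to q1
q1 | 2_22[2]2_   read 2 → write _, move R, go to q1
q1 | 2_22_[2]_   read 2 → write _, move R, go to q1
q1 | 2_22__[_]   read _ → write 1, move L, go to q0
q0 | 2_22_[_]1   read _ → write _, move L, go to qH
qH | 2_22[_]_1
Cell 1 holds _ when M halts.

_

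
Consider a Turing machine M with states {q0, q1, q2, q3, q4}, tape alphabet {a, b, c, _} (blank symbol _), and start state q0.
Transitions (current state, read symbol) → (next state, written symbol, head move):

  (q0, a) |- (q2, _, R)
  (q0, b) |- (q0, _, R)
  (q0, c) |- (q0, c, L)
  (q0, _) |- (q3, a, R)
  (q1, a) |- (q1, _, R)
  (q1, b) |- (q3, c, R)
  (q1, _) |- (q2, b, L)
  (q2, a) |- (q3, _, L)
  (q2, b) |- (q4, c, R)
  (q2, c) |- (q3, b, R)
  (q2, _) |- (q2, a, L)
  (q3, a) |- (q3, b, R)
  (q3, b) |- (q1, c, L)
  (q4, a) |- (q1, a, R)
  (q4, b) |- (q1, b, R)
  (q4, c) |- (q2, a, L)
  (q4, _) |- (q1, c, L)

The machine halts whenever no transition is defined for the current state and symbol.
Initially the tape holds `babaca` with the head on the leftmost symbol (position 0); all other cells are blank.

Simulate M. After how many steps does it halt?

q0 | [b]abaca   read b → write _, move R, go to q0
q0 | _[a]baca   read a → write _, move R, go to q2
q2 | __[b]aca   read b → write c, move R, go to q4
q4 | __c[a]ca   read a → write a, move R, go to q1
q1 | __ca[c]a
M halts after 4 transitions.

4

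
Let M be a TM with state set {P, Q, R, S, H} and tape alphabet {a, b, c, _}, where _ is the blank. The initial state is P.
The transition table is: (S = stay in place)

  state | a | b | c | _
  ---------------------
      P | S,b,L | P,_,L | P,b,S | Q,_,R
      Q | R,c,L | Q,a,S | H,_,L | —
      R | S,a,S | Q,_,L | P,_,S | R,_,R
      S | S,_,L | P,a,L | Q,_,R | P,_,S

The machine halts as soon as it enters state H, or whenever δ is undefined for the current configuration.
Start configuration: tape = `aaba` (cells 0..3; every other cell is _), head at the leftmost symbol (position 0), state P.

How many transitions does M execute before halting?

21

P | _[a]aba_   read a → write b, move L, go to S
S | [_]baba_   read _ → write _, move S, go to P
P | [_]baba_   read _ → write _, move R, go to Q
Q | _[b]aba_   read b → write a, move S, go to Q
Q | _[a]aba_   read a → write c, move L, go to R
R | [_]caba_   read _ → write _, move R, go to R
R | _[c]aba_   read c → write _, move S, go to P
P | _[_]aba_   read _ → write _, move R, go to Q
Q | __[a]ba_   read a → write c, move L, go to R
R | _[_]cba_   read _ → write _, move R, go to R
R | __[c]ba_   read c → write _, move S, go to P
P | __[_]ba_   read _ → write _, move R, go to Q
Q | ___[b]a_   read b → write a, move S, go to Q
Q | ___[a]a_   read a → write c, move L, go to R
R | __[_]ca_   read _ → write _, move R, go to R
R | ___[c]a_   read c → write _, move S, go to P
P | ___[_]a_   read _ → write _, move R, go to Q
Q | ____[a]_   read a → write c, move L, go to R
R | ___[_]c_   read _ → write _, move R, go to R
R | ____[c]_   read c → write _, move S, go to P
P | ____[_]_   read _ → write _, move R, go to Q
Q | _____[_]
M halts after 21 transitions.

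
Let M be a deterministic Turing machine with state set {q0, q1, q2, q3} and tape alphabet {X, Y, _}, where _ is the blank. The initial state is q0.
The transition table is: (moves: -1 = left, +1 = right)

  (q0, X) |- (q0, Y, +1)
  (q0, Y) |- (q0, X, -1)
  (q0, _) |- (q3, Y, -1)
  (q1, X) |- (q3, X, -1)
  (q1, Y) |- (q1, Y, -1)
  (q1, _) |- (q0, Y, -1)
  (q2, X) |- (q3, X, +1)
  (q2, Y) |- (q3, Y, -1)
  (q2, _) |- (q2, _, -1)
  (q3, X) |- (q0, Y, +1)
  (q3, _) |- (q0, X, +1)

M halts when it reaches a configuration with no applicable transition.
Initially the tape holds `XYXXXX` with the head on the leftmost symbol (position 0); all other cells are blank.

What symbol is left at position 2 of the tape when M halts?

q0 | __[X]YXXXX_   read X → write Y, move +1, go to q0
q0 | __Y[Y]XXXX_   read Y → write X, move -1, go to q0
q0 | __[Y]XXXXX_   read Y → write X, move -1, go to q0
q0 | _[_]XXXXXX_   read _ → write Y, move -1, go to q3
q3 | [_]YXXXXXX_   read _ → write X, move +1, go to q0
q0 | X[Y]XXXXXX_   read Y → write X, move -1, go to q0
q0 | [X]XXXXXXX_   read X → write Y, move +1, go to q0
q0 | Y[X]XXXXXX_   read X → write Y, move +1, go to q0
q0 | YY[X]XXXXX_   read X → write Y, move +1, go to q0
q0 | YYY[X]XXXX_   read X → write Y, move +1, go to q0
q0 | YYYY[X]XXX_   read X → write Y, move +1, go to q0
q0 | YYYYY[X]XX_   read X → write Y, move +1, go to q0
q0 | YYYYYY[X]X_   read X → write Y, move +1, go to q0
q0 | YYYYYYY[X]_   read X → write Y, move +1, go to q0
q0 | YYYYYYYY[_]   read _ → write Y, move -1, go to q3
q3 | YYYYYYY[Y]Y
Cell 2 holds Y when M halts.

Y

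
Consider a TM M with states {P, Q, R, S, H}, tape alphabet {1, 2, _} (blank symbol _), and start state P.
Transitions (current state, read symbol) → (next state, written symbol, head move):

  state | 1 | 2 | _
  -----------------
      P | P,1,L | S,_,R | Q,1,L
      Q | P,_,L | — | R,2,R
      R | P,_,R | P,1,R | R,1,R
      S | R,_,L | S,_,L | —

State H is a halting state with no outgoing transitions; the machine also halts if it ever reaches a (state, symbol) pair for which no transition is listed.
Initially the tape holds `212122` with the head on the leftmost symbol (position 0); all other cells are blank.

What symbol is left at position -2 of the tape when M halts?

P | __[2]12122   read 2 → write _, move R, go to S
S | ___[1]2122   read 1 → write _, move L, go to R
R | __[_]_2122   read _ → write 1, move R, go to R
R | __1[_]2122   read _ → write 1, move R, go to R
R | __11[2]122   read 2 → write 1, move R, go to P
P | __111[1]22   read 1 → write 1, move L, go to P
P | __11[1]122   read 1 → write 1, move L, go to P
P | __1[1]1122   read 1 → write 1, move L, go to P
P | __[1]11122   read 1 → write 1, move L, go to P
P | _[_]111122   read _ → write 1, move L, go to Q
Q | [_]1111122   read _ → write 2, move R, go to R
R | 2[1]111122   read 1 → write _, move R, go to P
P | 2_[1]11122   read 1 → write 1, move L, go to P
P | 2[_]111122   read _ → write 1, move L, go to Q
Q | [2]1111122
Cell -2 holds 2 when M halts.

2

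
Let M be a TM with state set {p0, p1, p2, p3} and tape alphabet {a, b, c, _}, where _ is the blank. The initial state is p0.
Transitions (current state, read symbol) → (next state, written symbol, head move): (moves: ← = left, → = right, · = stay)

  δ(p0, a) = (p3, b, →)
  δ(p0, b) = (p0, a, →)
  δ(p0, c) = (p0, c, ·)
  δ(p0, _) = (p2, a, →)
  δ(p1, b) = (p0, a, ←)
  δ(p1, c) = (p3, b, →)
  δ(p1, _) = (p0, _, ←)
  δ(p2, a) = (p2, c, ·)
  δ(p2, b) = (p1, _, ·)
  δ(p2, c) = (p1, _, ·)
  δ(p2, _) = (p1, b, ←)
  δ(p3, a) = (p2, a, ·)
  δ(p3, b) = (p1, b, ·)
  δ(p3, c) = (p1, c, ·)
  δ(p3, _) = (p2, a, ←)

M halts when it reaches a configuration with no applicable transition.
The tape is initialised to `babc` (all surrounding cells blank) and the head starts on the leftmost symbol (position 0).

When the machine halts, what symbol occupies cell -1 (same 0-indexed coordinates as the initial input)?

p0 | _[b]abc_   read b → write a, move →, go to p0
p0 | _a[a]bc_   read a → write b, move →, go to p3
p3 | _ab[b]c_   read b → write b, move ·, go to p1
p1 | _ab[b]c_   read b → write a, move ←, go to p0
p0 | _a[b]ac_   read b → write a, move →, go to p0
p0 | _aa[a]c_   read a → write b, move →, go to p3
p3 | _aab[c]_   read c → write c, move ·, go to p1
p1 | _aab[c]_   read c → write b, move →, go to p3
p3 | _aabb[_]   read _ → write a, move ←, go to p2
p2 | _aab[b]a   read b → write _, move ·, go to p1
p1 | _aab[_]a   read _ → write _, move ←, go to p0
p0 | _aa[b]_a   read b → write a, move →, go to p0
p0 | _aaa[_]a   read _ → write a, move →, go to p2
p2 | _aaaa[a]   read a → write c, move ·, go to p2
p2 | _aaaa[c]   read c → write _, move ·, go to p1
p1 | _aaaa[_]   read _ → write _, move ←, go to p0
p0 | _aaa[a]_   read a → write b, move →, go to p3
p3 | _aaab[_]   read _ → write a, move ←, go to p2
p2 | _aaa[b]a   read b → write _, move ·, go to p1
p1 | _aaa[_]a   read _ → write _, move ←, go to p0
p0 | _aa[a]_a   read a → write b, move →, go to p3
p3 | _aab[_]a   read _ → write a, move ←, go to p2
p2 | _aa[b]aa   read b → write _, move ·, go to p1
p1 | _aa[_]aa   read _ → write _, move ←, go to p0
p0 | _a[a]_aa   read a → write b, move →, go to p3
p3 | _ab[_]aa   read _ → write a, move ←, go to p2
p2 | _a[b]aaa   read b → write _, move ·, go to p1
p1 | _a[_]aaa   read _ → write _, move ←, go to p0
p0 | _[a]_aaa   read a → write b, move →, go to p3
p3 | _b[_]aaa   read _ → write a, move ←, go to p2
p2 | _[b]aaaa   read b → write _, move ·, go to p1
p1 | _[_]aaaa   read _ → write _, move ←, go to p0
p0 | [_]_aaaa   read _ → write a, move →, go to p2
p2 | a[_]aaaa   read _ → write b, move ←, go to p1
p1 | [a]baaaa
Cell -1 holds a when M halts.

a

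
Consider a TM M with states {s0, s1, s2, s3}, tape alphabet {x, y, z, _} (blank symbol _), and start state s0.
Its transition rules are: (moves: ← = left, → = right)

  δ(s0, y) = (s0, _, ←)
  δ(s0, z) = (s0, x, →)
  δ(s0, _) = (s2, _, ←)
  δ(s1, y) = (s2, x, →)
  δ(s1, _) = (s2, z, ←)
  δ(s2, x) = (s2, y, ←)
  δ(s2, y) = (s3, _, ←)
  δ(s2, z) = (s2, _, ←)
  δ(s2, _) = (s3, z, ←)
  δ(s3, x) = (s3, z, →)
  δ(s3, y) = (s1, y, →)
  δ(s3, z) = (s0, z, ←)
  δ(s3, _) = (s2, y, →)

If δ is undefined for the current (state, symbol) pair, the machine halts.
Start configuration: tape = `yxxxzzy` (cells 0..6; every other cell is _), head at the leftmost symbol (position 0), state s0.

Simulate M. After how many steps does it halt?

9

state=s0 head=0 tape=____[y]xxxzzy   (s0,y)→(s0,_,←)
state=s0 head=-1 tape=___[_]_xxxzzy   (s0,_)→(s2,_,←)
state=s2 head=-2 tape=__[_]__xxxzzy   (s2,_)→(s3,z,←)
state=s3 head=-3 tape=_[_]z__xxxzzy   (s3,_)→(s2,y,→)
state=s2 head=-2 tape=_y[z]__xxxzzy   (s2,z)→(s2,_,←)
state=s2 head=-3 tape=_[y]___xxxzzy   (s2,y)→(s3,_,←)
state=s3 head=-4 tape=[_]____xxxzzy   (s3,_)→(s2,y,→)
state=s2 head=-3 tape=y[_]___xxxzzy   (s2,_)→(s3,z,←)
state=s3 head=-4 tape=[y]z___xxxzzy   (s3,y)→(s1,y,→)
state=s1 head=-3 tape=y[z]___xxxzzy
M halts after 9 transitions.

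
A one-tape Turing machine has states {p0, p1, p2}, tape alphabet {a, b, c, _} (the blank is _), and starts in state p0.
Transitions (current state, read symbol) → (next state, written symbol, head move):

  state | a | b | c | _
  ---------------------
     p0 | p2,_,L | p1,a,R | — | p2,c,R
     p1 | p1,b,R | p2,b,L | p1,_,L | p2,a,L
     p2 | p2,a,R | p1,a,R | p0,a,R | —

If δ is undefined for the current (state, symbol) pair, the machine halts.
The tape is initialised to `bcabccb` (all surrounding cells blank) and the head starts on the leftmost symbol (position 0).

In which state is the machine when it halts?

p2

p0 | [b]cabccb__   read b → write a, move R, go to p1
p1 | a[c]abccb__   read c → write _, move L, go to p1
p1 | [a]_abccb__   read a → write b, move R, go to p1
p1 | b[_]abccb__   read _ → write a, move L, go to p2
p2 | [b]aabccb__   read b → write a, move R, go to p1
p1 | a[a]abccb__   read a → write b, move R, go to p1
p1 | ab[a]bccb__   read a → write b, move R, go to p1
p1 | abb[b]ccb__   read b → write b, move L, go to p2
p2 | ab[b]bccb__   read b → write a, move R, go to p1
p1 | aba[b]ccb__   read b → write b, move L, go to p2
p2 | ab[a]bccb__   read a → write a, move R, go to p2
p2 | aba[b]ccb__   read b → write a, move R, go to p1
p1 | abaa[c]cb__   read c → write _, move L, go to p1
p1 | aba[a]_cb__   read a → write b, move R, go to p1
p1 | abab[_]cb__   read _ → write a, move L, go to p2
p2 | aba[b]acb__   read b → write a, move R, go to p1
p1 | abaa[a]cb__   read a → write b, move R, go to p1
p1 | abaab[c]b__   read c → write _, move L, go to p1
p1 | abaa[b]_b__   read b → write b, move L, go to p2
p2 | aba[a]b_b__   read a → write a, move R, go to p2
p2 | abaa[b]_b__   read b → write a, move R, go to p1
p1 | abaaa[_]b__   read _ → write a, move L, go to p2
p2 | abaa[a]ab__   read a → write a, move R, go to p2
p2 | abaaa[a]b__   read a → write a, move R, go to p2
p2 | abaaaa[b]__   read b → write a, move R, go to p1
p1 | abaaaaa[_]_   read _ → write a, move L, go to p2
p2 | abaaaa[a]a_   read a → write a, move R, go to p2
p2 | abaaaaa[a]_   read a → write a, move R, go to p2
p2 | abaaaaaa[_]
No transition is defined for (p2, _); M halts in state p2.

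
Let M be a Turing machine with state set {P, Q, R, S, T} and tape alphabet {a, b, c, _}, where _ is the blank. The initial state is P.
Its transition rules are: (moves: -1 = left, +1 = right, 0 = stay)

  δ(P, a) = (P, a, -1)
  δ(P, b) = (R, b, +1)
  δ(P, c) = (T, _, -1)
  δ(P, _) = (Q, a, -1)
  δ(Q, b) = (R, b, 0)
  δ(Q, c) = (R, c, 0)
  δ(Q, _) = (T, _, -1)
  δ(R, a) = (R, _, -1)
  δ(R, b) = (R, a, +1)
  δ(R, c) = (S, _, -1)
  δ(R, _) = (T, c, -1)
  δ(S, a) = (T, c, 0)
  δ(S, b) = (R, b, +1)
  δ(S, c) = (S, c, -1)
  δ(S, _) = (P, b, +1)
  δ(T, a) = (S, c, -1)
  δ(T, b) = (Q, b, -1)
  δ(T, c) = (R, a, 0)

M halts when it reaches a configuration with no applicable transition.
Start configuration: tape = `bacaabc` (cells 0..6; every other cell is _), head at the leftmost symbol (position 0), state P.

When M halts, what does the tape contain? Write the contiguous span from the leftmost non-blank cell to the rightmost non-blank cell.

P | ___[b]acaabc   read b → write b, move +1, go to R
R | ___b[a]caabc   read a → write _, move -1, go to R
R | ___[b]_caabc   read b → write a, move +1, go to R
R | ___a[_]caabc   read _ → write c, move -1, go to T
T | ___[a]ccaabc   read a → write c, move -1, go to S
S | __[_]cccaabc   read _ → write b, move +1, go to P
P | __b[c]ccaabc   read c → write _, move -1, go to T
T | __[b]_ccaabc   read b → write b, move -1, go to Q
Q | _[_]b_ccaabc   read _ → write _, move -1, go to T
T | [_]_b_ccaabc
The non-blank tape span at halt is b_ccaabc.

b_ccaabc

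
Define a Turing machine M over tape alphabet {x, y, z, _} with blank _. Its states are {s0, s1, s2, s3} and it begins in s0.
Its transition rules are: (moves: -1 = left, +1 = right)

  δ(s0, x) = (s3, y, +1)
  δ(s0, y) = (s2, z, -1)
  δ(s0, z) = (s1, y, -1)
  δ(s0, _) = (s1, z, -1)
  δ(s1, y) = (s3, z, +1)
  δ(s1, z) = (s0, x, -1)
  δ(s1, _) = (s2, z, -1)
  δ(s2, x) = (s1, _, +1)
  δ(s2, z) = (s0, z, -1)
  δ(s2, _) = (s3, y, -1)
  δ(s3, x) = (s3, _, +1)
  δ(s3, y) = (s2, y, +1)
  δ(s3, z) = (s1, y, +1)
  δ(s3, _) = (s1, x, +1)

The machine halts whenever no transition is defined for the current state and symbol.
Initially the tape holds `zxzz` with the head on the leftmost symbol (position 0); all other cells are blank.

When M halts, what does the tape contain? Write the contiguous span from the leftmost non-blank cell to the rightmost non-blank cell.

s0 | ___[z]xzz   read z → write y, move -1, go to s1
s1 | __[_]yxzz   read _ → write z, move -1, go to s2
s2 | _[_]zyxzz   read _ → write y, move -1, go to s3
s3 | [_]yzyxzz   read _ → write x, move +1, go to s1
s1 | x[y]zyxzz   read y → write z, move +1, go to s3
s3 | xz[z]yxzz   read z → write y, move +1, go to s1
s1 | xzy[y]xzz   read y → write z, move +1, go to s3
s3 | xzyz[x]zz   read x → write _, move +1, go to s3
s3 | xzyz_[z]z   read z → write y, move +1, go to s1
s1 | xzyz_y[z]   read z → write x, move -1, go to s0
s0 | xzyz_[y]x   read y → write z, move -1, go to s2
s2 | xzyz[_]zx   read _ → write y, move -1, go to s3
s3 | xzy[z]yzx   read z → write y, move +1, go to s1
s1 | xzyy[y]zx   read y → write z, move +1, go to s3
s3 | xzyyz[z]x   read z → write y, move +1, go to s1
s1 | xzyyzy[x]
The non-blank tape span at halt is xzyyzyx.

xzyyzyx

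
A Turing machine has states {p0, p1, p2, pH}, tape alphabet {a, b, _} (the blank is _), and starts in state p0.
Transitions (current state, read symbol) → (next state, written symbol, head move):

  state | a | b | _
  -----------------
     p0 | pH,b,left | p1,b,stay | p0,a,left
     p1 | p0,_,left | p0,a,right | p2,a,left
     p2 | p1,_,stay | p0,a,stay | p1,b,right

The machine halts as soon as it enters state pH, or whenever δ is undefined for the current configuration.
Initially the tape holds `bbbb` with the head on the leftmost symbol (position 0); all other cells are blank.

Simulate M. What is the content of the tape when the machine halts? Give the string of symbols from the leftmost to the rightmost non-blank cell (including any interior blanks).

state=p0 head=0 tape=[b]bbb_   (p0,b)→(p1,b,stay)
state=p1 head=0 tape=[b]bbb_   (p1,b)→(p0,a,right)
state=p0 head=1 tape=a[b]bb_   (p0,b)→(p1,b,stay)
state=p1 head=1 tape=a[b]bb_   (p1,b)→(p0,a,right)
state=p0 head=2 tape=aa[b]b_   (p0,b)→(p1,b,stay)
state=p1 head=2 tape=aa[b]b_   (p1,b)→(p0,a,right)
state=p0 head=3 tape=aaa[b]_   (p0,b)→(p1,b,stay)
state=p1 head=3 tape=aaa[b]_   (p1,b)→(p0,a,right)
state=p0 head=4 tape=aaaa[_]   (p0,_)→(p0,a,left)
state=p0 head=3 tape=aaa[a]a   (p0,a)→(pH,b,left)
state=pH head=2 tape=aa[a]ba
The non-blank tape span at halt is aaaba.

aaaba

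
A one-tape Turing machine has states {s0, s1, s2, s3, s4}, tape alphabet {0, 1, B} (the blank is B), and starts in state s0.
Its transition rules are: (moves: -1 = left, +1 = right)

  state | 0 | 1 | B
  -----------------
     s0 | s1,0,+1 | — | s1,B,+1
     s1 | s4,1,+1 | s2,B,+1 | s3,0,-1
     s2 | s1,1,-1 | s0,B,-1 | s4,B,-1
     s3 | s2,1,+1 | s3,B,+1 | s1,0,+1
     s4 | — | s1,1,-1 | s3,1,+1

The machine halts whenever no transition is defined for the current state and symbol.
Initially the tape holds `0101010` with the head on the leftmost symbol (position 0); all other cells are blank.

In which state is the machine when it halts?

s4

state=s0 head=0 tape=[0]101010   (s0,0)→(s1,0,+1)
state=s1 head=1 tape=0[1]01010   (s1,1)→(s2,B,+1)
state=s2 head=2 tape=0B[0]1010   (s2,0)→(s1,1,-1)
state=s1 head=1 tape=0[B]11010   (s1,B)→(s3,0,-1)
state=s3 head=0 tape=[0]011010   (s3,0)→(s2,1,+1)
state=s2 head=1 tape=1[0]11010   (s2,0)→(s1,1,-1)
state=s1 head=0 tape=[1]111010   (s1,1)→(s2,B,+1)
state=s2 head=1 tape=B[1]11010   (s2,1)→(s0,B,-1)
state=s0 head=0 tape=[B]B11010   (s0,B)→(s1,B,+1)
state=s1 head=1 tape=B[B]11010   (s1,B)→(s3,0,-1)
state=s3 head=0 tape=[B]011010   (s3,B)→(s1,0,+1)
state=s1 head=1 tape=0[0]11010   (s1,0)→(s4,1,+1)
state=s4 head=2 tape=01[1]1010   (s4,1)→(s1,1,-1)
state=s1 head=1 tape=0[1]11010   (s1,1)→(s2,B,+1)
state=s2 head=2 tape=0B[1]1010   (s2,1)→(s0,B,-1)
state=s0 head=1 tape=0[B]B1010   (s0,B)→(s1,B,+1)
state=s1 head=2 tape=0B[B]1010   (s1,B)→(s3,0,-1)
state=s3 head=1 tape=0[B]01010   (s3,B)→(s1,0,+1)
state=s1 head=2 tape=00[0]1010   (s1,0)→(s4,1,+1)
state=s4 head=3 tape=001[1]010   (s4,1)→(s1,1,-1)
state=s1 head=2 tape=00[1]1010   (s1,1)→(s2,B,+1)
state=s2 head=3 tape=00B[1]010   (s2,1)→(s0,B,-1)
state=s0 head=2 tape=00[B]B010   (s0,B)→(s1,B,+1)
state=s1 head=3 tape=00B[B]010   (s1,B)→(s3,0,-1)
state=s3 head=2 tape=00[B]0010   (s3,B)→(s1,0,+1)
state=s1 head=3 tape=000[0]010   (s1,0)→(s4,1,+1)
state=s4 head=4 tape=0001[0]10
No transition is defined for (s4, 0); M halts in state s4.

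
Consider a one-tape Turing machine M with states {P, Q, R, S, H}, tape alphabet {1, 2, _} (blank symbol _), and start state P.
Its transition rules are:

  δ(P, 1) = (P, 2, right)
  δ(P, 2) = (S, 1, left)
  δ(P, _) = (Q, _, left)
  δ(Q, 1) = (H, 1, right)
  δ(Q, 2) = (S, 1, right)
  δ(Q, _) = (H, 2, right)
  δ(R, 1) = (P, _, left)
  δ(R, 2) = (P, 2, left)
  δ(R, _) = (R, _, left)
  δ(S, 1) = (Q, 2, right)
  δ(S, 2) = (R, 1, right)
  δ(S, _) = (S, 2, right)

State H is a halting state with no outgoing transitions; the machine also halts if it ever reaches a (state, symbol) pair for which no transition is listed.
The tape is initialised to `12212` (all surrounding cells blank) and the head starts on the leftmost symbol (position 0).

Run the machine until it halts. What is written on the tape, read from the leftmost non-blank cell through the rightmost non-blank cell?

1221

P | [1]2212_   read 1 → write 2, move right, go to P
P | 2[2]212_   read 2 → write 1, move left, go to S
S | [2]1212_   read 2 → write 1, move right, go to R
R | 1[1]212_   read 1 → write _, move left, go to P
P | [1]_212_   read 1 → write 2, move right, go to P
P | 2[_]212_   read _ → write _, move left, go to Q
Q | [2]_212_   read 2 → write 1, move right, go to S
S | 1[_]212_   read _ → write 2, move right, go to S
S | 12[2]12_   read 2 → write 1, move right, go to R
R | 121[1]2_   read 1 → write _, move left, go to P
P | 12[1]_2_   read 1 → write 2, move right, go to P
P | 122[_]2_   read _ → write _, move left, go to Q
Q | 12[2]_2_   read 2 → write 1, move right, go to S
S | 121[_]2_   read _ → write 2, move right, go to S
S | 1212[2]_   read 2 → write 1, move right, go to R
R | 12121[_]   read _ → write _, move left, go to R
R | 1212[1]_   read 1 → write _, move left, go to P
P | 121[2]__   read 2 → write 1, move left, go to S
S | 12[1]1__   read 1 → write 2, move right, go to Q
Q | 122[1]__   read 1 → write 1, move right, go to H
H | 1221[_]_
The non-blank tape span at halt is 1221.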